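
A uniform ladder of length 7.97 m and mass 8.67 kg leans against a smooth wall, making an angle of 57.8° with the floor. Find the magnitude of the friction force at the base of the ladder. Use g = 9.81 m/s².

f ≈ 26.8 N

Take moments about the foot of the ladder.
Ladder weight 8.67×9.81 = 85.05 N acts at 3.985 m along the ladder; its horizontal arm is 3.985·cos57.8° = 2.124 m → τ = 180.6 N·m clockwise.
Wall normal N acts horizontally at the top; its moment arm is the height L sinθ = 7.97·sin57.8° = 6.744 m, counterclockwise.
For rotational equilibrium, N × 6.744 = 180.6, so N = 26.8 N.
ΣFx = 0: friction at the foot balances the wall's push, so f = N_wall = 26.8 N.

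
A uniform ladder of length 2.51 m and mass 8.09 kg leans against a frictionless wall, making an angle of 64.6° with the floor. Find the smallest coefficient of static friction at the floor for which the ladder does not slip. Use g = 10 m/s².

Take moments about the foot of the ladder.
Ladder weight 8.09×10 = 80.9 N acts at 1.255 m along the ladder; its horizontal arm is 1.255·cos64.6° = 0.5383 m → τ = 43.55 N·m clockwise.
Wall normal N acts horizontally at the top; its moment arm is the height L sinθ = 2.51·sin64.6° = 2.267 m, counterclockwise.
Στ = 0 ⇒ N × 2.267 = 43.55 ⇒ N = 19.21 N.
ΣFx = 0 ⇒ f = N_wall = 19.21 N. ΣFy = 0 ⇒ N_floor = 80.9 N.
μ_min = f / N_floor = 19.21 / 80.9 = 0.237.

μ_min ≈ 0.237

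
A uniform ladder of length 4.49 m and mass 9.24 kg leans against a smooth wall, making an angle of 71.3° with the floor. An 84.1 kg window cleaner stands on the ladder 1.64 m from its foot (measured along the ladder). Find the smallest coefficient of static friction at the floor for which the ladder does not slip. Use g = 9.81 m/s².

Taking torques about the foot of the ladder:
Ladder weight 9.24×9.81 = 90.64 N acts at 2.245 m along the ladder; its horizontal arm is 2.245·cos71.3° = 0.7198 m → τ = 65.24 N·m clockwise.
Window cleaner: 84.1×9.81 = 825 N at 1.64 m → arm 0.5258 m → τ = 433.8 N·m clockwise.
Wall normal N acts horizontally at the top; its moment arm is the height L sinθ = 4.49·sin71.3° = 4.253 m, counterclockwise.
Balancing moments: N × 4.253 = 499, giving N = 117.3 N.
ΣFx = 0 ⇒ f = N_wall = 117.3 N. ΣFy = 0 ⇒ N_floor = 915.6 N.
μ_min = f / N_floor = 117.3 / 915.6 = 0.128.

μ_min ≈ 0.128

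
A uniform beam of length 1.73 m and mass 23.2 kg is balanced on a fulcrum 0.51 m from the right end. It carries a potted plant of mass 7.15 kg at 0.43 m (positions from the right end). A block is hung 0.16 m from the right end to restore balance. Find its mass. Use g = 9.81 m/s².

Taking torques about the fulcrum (at 0.51 m from the right end):
Beam weight: 23.2 × 9.81 = 227.6 N down at 0.865 m → arm 0.355 m, τ = 227.6 × 0.355 = 80.8 N·m counterclockwise.
Potted plant: 7.15 × 9.81 = 70.14 N down at 0.43 m → arm 0.08 m, τ = 70.14 × 0.08 = 5.611 N·m clockwise.
Net moment of known loads = 75.19 N·m counterclockwise.
An unknown mass m at 0.16 m has arm 0.35 m; its moment is m·g·0.35 clockwise.
Balancing moments: m × 9.81 × 0.35 = 75.19, giving m = 75.19 / (9.81 × 0.35) = 21.9 kg.

m ≈ 21.9 kg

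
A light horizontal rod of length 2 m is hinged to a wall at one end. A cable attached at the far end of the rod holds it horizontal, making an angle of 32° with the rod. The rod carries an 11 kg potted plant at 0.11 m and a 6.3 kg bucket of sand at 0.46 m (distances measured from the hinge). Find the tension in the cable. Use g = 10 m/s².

T ≈ 38.8 N

Taking torques about the hinge:
Potted plant: 11 × 10 = 110 N down at 0.11 m → arm 0.11 m, τ = 110 × 0.11 = 12.1 N·m clockwise.
Bucket of sand: 6.3 × 10 = 63 N down at 0.46 m → arm 0.46 m, τ = 63 × 0.46 = 28.98 N·m clockwise.
Total clockwise load moment = 41.08 N·m.
The cable tension T acts at 2 m; only its component perpendicular to the rod, T sinθ, produces torque. sin 32° = 0.5299.
Στ = 0 ⇒ T × 2 × 0.5299 = 41.08 ⇒ T = 41.08 / 1.06 = 38.8 N.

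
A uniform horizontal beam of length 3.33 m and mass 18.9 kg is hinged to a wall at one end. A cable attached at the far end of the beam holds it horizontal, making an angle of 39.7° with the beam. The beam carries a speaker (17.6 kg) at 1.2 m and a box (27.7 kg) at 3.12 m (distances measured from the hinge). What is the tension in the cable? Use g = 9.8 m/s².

Take moments about the hinge.
Beam weight: 18.9 × 9.8 = 185.2 N down at 1.665 m → arm 1.665 m, τ = 185.2 × 1.665 = 308.4 N·m clockwise.
Speaker: 17.6 × 9.8 = 172.5 N down at 1.2 m → arm 1.2 m, τ = 172.5 × 1.2 = 207 N·m clockwise.
Box: 27.7 × 9.8 = 271.5 N down at 3.12 m → arm 3.12 m, τ = 271.5 × 3.12 = 847.1 N·m clockwise.
Total clockwise load moment = 1362 N·m.
The cable tension T acts at 3.33 m; only its component perpendicular to the beam, T sinθ, produces torque. sin 39.7° = 0.6388.
For rotational equilibrium, T × 3.33 × 0.6388 = 1362, so T = 1362 / 2.127 = 640 N.

T ≈ 640 N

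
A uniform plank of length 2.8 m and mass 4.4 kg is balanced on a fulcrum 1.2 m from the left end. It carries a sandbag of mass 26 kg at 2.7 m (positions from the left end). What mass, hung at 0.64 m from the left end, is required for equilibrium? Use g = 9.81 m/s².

Taking torques about the fulcrum (at 1.2 m from the left end):
Beam weight: 4.4 × 9.81 = 43.16 N down at 1.4 m → arm 0.2 m, τ = 43.16 × 0.2 = 8.632 N·m clockwise.
Sandbag: 26 × 9.81 = 255.1 N down at 2.7 m → arm 1.5 m, τ = 255.1 × 1.5 = 382.6 N·m clockwise.
Net moment of known loads = 391.2 N·m clockwise.
An unknown mass m at 0.64 m has arm 0.56 m; its moment is m·g·0.56 counterclockwise.
Balancing moments: m × 9.81 × 0.56 = 391.2, giving m = 391.2 / (9.81 × 0.56) = 71.2 kg.

m ≈ 71.2 kg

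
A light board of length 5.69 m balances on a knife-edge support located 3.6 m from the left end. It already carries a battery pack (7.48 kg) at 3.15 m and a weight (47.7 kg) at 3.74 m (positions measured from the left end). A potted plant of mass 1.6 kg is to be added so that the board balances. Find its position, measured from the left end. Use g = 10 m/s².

Taking torques about the knife-edge support (at 3.6 m from the left end):
Battery pack: 7.48 × 10 = 74.8 N down at 3.15 m → arm 0.45 m, τ = 74.8 × 0.45 = 33.66 N·m counterclockwise.
Weight: 47.7 × 10 = 477 N down at 3.74 m → arm 0.14 m, τ = 477 × 0.14 = 66.78 N·m clockwise.
Net moment of existing loads = 33.12 N·m clockwise.
The potted plant weighs 1.6 × 10 = 16 N and must supply an equal counterclockwise moment, so its lever arm about the knife-edge support is 33.12 / 16 = 2.07 m.
That puts it at 3.6 − 2.07 = 1.53 m from the left end.

x ≈ 1.53 m from the left end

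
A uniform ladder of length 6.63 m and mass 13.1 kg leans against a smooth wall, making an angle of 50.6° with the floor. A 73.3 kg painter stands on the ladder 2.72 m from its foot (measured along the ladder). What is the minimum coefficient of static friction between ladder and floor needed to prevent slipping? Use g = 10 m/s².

μ_min ≈ 0.348

About the foot of the ladder:
Ladder weight 13.1×10 = 131 N acts at 3.315 m along the ladder; its horizontal arm is 3.315·cos50.6° = 2.104 m → τ = 275.6 N·m clockwise.
Painter: 73.3×10 = 733 N at 2.72 m → arm 1.726 m → τ = 1265 N·m clockwise.
Wall normal N acts horizontally at the top; its moment arm is the height L sinθ = 6.63·sin50.6° = 5.123 m, counterclockwise.
Setting net torque to zero: N × 5.123 = 1541 → N = 300.8 N.
ΣFx = 0 ⇒ f = N_wall = 300.8 N. ΣFy = 0 ⇒ N_floor = 864 N.
μ_min = f / N_floor = 300.8 / 864 = 0.348.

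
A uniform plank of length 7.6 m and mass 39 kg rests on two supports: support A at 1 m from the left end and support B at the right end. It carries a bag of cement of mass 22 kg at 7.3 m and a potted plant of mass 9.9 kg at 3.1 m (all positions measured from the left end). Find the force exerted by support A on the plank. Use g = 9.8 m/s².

About support B:
Beam weight: 39 × 9.8 = 382.2 N down at 3.8 m → arm 3.8 m, τ = 382.2 × 3.8 = 1452 N·m counterclockwise.
Bag of cement: 22 × 9.8 = 215.6 N down at 7.3 m → arm 0.3 m, τ = 215.6 × 0.3 = 64.68 N·m counterclockwise.
Potted plant: 9.9 × 9.8 = 97.02 N down at 3.1 m → arm 4.5 m, τ = 97.02 × 4.5 = 436.6 N·m counterclockwise.
Net load moment about support B = 1953 N·m counterclockwise.
Reaction R at support A is upward at 1 m, arm 6.6 m → moment R × 6.6 clockwise.
For rotational equilibrium, R × 6.6 = 1953, so R = 296 N.

R_A ≈ 296 N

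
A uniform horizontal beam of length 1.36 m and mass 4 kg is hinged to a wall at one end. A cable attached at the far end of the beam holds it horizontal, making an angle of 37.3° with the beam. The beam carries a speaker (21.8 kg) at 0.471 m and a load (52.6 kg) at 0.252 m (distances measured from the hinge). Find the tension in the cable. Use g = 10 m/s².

Taking torques about the hinge:
Beam weight: 4 × 10 = 40 N down at 0.68 m → arm 0.68 m, τ = 40 × 0.68 = 27.2 N·m clockwise.
Speaker: 21.8 × 10 = 218 N down at 0.471 m → arm 0.471 m, τ = 218 × 0.471 = 102.7 N·m clockwise.
Load: 52.6 × 10 = 526 N down at 0.252 m → arm 0.252 m, τ = 526 × 0.252 = 132.6 N·m clockwise.
Total clockwise load moment = 262.5 N·m.
The cable tension T acts at 1.36 m; only its component perpendicular to the beam, T sinθ, produces torque. sin 37.3° = 0.606.
Balancing moments: T × 1.36 × 0.606 = 262.5, giving T = 262.5 / 0.8242 = 318 N.

T ≈ 318 N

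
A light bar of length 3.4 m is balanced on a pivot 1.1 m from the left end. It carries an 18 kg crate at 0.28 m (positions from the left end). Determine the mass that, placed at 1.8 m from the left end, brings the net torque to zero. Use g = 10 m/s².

Take moments about the pivot (at 1.1 m from the left end).
Crate: 18 × 10 = 180 N down at 0.28 m → arm 0.82 m, τ = 180 × 0.82 = 147.6 N·m counterclockwise.
Net moment of known loads = 147.6 N·m counterclockwise.
An unknown mass m at 1.8 m has arm 0.7 m; its moment is m·g·0.7 clockwise.
Στ = 0 ⇒ m × 10 × 0.7 = 147.6 ⇒ m = 147.6 / (10 × 0.7) = 21.1 kg.

m ≈ 21.1 kg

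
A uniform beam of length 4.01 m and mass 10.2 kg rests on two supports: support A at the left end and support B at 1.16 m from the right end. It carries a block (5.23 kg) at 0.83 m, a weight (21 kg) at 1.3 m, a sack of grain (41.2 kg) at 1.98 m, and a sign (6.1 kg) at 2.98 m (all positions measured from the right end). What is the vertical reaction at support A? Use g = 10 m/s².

R_A ≈ 192 N

Sum moments about support B (its reaction then has zero moment arm).
Beam weight: 10.2 × 10 = 102 N down at 2.005 m → arm 0.845 m, τ = 102 × 0.845 = 86.19 N·m counterclockwise.
Block: 5.23 × 10 = 52.3 N down at 0.83 m → arm 0.33 m, τ = 52.3 × 0.33 = 17.26 N·m clockwise.
Weight: 21 × 10 = 210 N down at 1.3 m → arm 0.14 m, τ = 210 × 0.14 = 29.4 N·m counterclockwise.
Sack of grain: 41.2 × 10 = 412 N down at 1.98 m → arm 0.82 m, τ = 412 × 0.82 = 337.8 N·m counterclockwise.
Sign: 6.1 × 10 = 61 N down at 2.98 m → arm 1.82 m, τ = 61 × 1.82 = 111 N·m counterclockwise.
Net load moment about support B = 547.1 N·m counterclockwise.
Reaction R at support A is upward at 4.01 m, arm 2.85 m → moment R × 2.85 clockwise.
Στ = 0 ⇒ R × 2.85 = 547.1 ⇒ R = 192 N.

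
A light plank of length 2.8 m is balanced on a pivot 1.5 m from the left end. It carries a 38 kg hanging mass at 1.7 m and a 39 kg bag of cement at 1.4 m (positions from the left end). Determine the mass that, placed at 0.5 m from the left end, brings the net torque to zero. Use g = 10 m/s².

m ≈ 3.7 kg

About the pivot (at 1.5 m from the left end):
Hanging mass: 38 × 10 = 380 N down at 1.7 m → arm 0.2 m, τ = 380 × 0.2 = 76 N·m clockwise.
Bag of cement: 39 × 10 = 390 N down at 1.4 m → arm 0.1 m, τ = 390 × 0.1 = 39 N·m counterclockwise.
Net moment of known loads = 37 N·m clockwise.
An unknown mass m at 0.5 m has arm 1 m; its moment is m·g·1 counterclockwise.
Στ = 0 ⇒ m × 10 × 1 = 37 ⇒ m = 37 / (10 × 1) = 3.7 kg.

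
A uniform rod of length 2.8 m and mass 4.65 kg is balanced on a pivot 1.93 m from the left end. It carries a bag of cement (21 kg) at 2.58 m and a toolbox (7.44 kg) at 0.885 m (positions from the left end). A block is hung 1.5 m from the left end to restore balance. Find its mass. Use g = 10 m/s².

Take moments about the pivot (at 1.93 m from the left end).
Beam weight: 4.65 × 10 = 46.5 N down at 1.4 m → arm 0.53 m, τ = 46.5 × 0.53 = 24.64 N·m counterclockwise.
Bag of cement: 21 × 10 = 210 N down at 2.58 m → arm 0.65 m, τ = 210 × 0.65 = 136.5 N·m clockwise.
Toolbox: 7.44 × 10 = 74.4 N down at 0.885 m → arm 1.045 m, τ = 74.4 × 1.045 = 77.75 N·m counterclockwise.
Net moment of known loads = 34.11 N·m clockwise.
An unknown mass m at 1.5 m has arm 0.43 m; its moment is m·g·0.43 counterclockwise.
Στ = 0 ⇒ m × 10 × 0.43 = 34.11 ⇒ m = 34.11 / (10 × 0.43) = 7.93 kg.

m ≈ 7.93 kg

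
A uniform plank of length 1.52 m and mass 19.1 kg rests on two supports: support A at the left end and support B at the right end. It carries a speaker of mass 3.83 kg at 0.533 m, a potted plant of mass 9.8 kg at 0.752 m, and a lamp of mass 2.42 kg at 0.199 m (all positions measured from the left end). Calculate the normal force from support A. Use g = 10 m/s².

Sum moments about support B (its reaction then has zero moment arm).
Beam weight: 19.1 × 10 = 191 N down at 0.76 m → arm 0.76 m, τ = 191 × 0.76 = 145.2 N·m counterclockwise.
Speaker: 3.83 × 10 = 38.3 N down at 0.533 m → arm 0.987 m, τ = 38.3 × 0.987 = 37.8 N·m counterclockwise.
Potted plant: 9.8 × 10 = 98 N down at 0.752 m → arm 0.768 m, τ = 98 × 0.768 = 75.26 N·m counterclockwise.
Lamp: 2.42 × 10 = 24.2 N down at 0.199 m → arm 1.321 m, τ = 24.2 × 1.321 = 31.97 N·m counterclockwise.
Net load moment about support B = 290.2 N·m counterclockwise.
Reaction R at support A is upward at 0 m, arm 1.52 m → moment R × 1.52 clockwise.
Balancing moments: R × 1.52 = 290.2, giving R = 191 N.

R_A ≈ 191 N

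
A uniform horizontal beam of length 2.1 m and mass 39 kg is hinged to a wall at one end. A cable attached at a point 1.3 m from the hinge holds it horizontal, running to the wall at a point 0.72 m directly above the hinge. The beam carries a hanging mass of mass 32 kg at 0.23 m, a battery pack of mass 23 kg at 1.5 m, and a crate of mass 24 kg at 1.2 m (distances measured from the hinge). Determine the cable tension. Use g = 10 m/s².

T ≈ 1770 N

Taking torques about the hinge:
Beam weight: 39 × 10 = 390 N down at 1.05 m → arm 1.05 m, τ = 390 × 1.05 = 409.5 N·m clockwise.
Hanging mass: 32 × 10 = 320 N down at 0.23 m → arm 0.23 m, τ = 320 × 0.23 = 73.6 N·m clockwise.
Battery pack: 23 × 10 = 230 N down at 1.5 m → arm 1.5 m, τ = 230 × 1.5 = 345 N·m clockwise.
Crate: 24 × 10 = 240 N down at 1.2 m → arm 1.2 m, τ = 240 × 1.2 = 288 N·m clockwise.
Total clockwise load moment = 1116 N·m.
The cable tension T acts at 1.3 m; only its component perpendicular to the beam, T sinθ, produces torque. sinθ = h/√(h²+d²) = 0.72/√(0.72²+1.3²) = 0.4845.
Setting net torque to zero: T × 1.3 × 0.4845 = 1116 → T = 1116 / 0.6299 = 1770 N.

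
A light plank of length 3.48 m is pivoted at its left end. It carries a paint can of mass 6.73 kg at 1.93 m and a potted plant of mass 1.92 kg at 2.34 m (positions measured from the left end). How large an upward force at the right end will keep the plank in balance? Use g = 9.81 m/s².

F ≈ 49.3 N

Choose the left end as the axis so the unknown pivot reaction has zero arm there.
Paint can: 6.73 × 9.81 = 66.02 N down at 1.93 m → arm 1.93 m, τ = 66.02 × 1.93 = 127.4 N·m clockwise.
Potted plant: 1.92 × 9.81 = 18.84 N down at 2.34 m → arm 2.34 m, τ = 18.84 × 2.34 = 44.09 N·m clockwise.
Net moment of the loads = 171.5 N·m clockwise.
The upward force F acts at the right end, arm 3.48 m, giving F × 3.48 counterclockwise.
For rotational equilibrium, F × 3.48 = 171.5, so F = 171.5 / 3.48 = 49.3 N.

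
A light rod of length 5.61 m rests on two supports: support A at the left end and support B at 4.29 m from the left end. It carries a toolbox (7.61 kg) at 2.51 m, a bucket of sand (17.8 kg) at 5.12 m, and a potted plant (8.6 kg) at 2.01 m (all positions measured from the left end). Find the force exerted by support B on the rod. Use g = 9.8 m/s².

Take moments about support A.
Toolbox: 7.61 × 9.8 = 74.58 N down at 2.51 m → arm 2.51 m, τ = 74.58 × 2.51 = 187.2 N·m clockwise.
Bucket of sand: 17.8 × 9.8 = 174.4 N down at 5.12 m → arm 5.12 m, τ = 174.4 × 5.12 = 892.9 N·m clockwise.
Potted plant: 8.6 × 9.8 = 84.28 N down at 2.01 m → arm 2.01 m, τ = 84.28 × 2.01 = 169.4 N·m clockwise.
Net load moment about support A = 1250 N·m clockwise.
Reaction R at support B is upward at 4.29 m, arm 4.29 m → moment R × 4.29 counterclockwise.
Setting net torque to zero: R × 4.29 = 1250 → R = 291 N.

R_B ≈ 291 N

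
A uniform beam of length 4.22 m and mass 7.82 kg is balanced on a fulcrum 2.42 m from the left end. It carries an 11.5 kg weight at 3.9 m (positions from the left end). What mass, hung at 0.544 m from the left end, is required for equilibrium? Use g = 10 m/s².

Taking torques about the fulcrum (at 2.42 m from the left end):
Beam weight: 7.82 × 10 = 78.2 N down at 2.11 m → arm 0.31 m, τ = 78.2 × 0.31 = 24.24 N·m counterclockwise.
Weight: 11.5 × 10 = 115 N down at 3.9 m → arm 1.48 m, τ = 115 × 1.48 = 170.2 N·m clockwise.
Net moment of known loads = 146 N·m clockwise.
An unknown mass m at 0.544 m has arm 1.876 m; its moment is m·g·1.876 counterclockwise.
Στ = 0 ⇒ m × 10 × 1.876 = 146 ⇒ m = 146 / (10 × 1.876) = 7.78 kg.

m ≈ 7.78 kg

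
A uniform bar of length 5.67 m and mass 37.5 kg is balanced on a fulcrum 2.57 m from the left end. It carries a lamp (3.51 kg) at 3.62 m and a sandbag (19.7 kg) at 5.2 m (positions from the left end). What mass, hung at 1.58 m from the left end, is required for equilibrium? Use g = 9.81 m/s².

Taking torques about the fulcrum (at 2.57 m from the left end):
Beam weight: 37.5 × 9.81 = 367.9 N down at 2.835 m → arm 0.265 m, τ = 367.9 × 0.265 = 97.49 N·m clockwise.
Lamp: 3.51 × 9.81 = 34.43 N down at 3.62 m → arm 1.05 m, τ = 34.43 × 1.05 = 36.15 N·m clockwise.
Sandbag: 19.7 × 9.81 = 193.3 N down at 5.2 m → arm 2.63 m, τ = 193.3 × 2.63 = 508.4 N·m clockwise.
Net moment of known loads = 642 N·m clockwise.
An unknown mass m at 1.58 m has arm 0.99 m; its moment is m·g·0.99 counterclockwise.
For rotational equilibrium, m × 9.81 × 0.99 = 642, so m = 642 / (9.81 × 0.99) = 66.1 kg.

m ≈ 66.1 kg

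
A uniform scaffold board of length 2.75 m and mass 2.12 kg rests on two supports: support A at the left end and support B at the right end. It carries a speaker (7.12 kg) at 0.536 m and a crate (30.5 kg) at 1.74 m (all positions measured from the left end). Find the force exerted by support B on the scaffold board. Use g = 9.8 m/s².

Take moments about support A.
Beam weight: 2.12 × 9.8 = 20.78 N down at 1.375 m → arm 1.375 m, τ = 20.78 × 1.375 = 28.57 N·m clockwise.
Speaker: 7.12 × 9.8 = 69.78 N down at 0.536 m → arm 0.536 m, τ = 69.78 × 0.536 = 37.4 N·m clockwise.
Crate: 30.5 × 9.8 = 298.9 N down at 1.74 m → arm 1.74 m, τ = 298.9 × 1.74 = 520.1 N·m clockwise.
Net load moment about support A = 586.1 N·m clockwise.
Reaction R at support B is upward at 2.75 m, arm 2.75 m → moment R × 2.75 counterclockwise.
Balancing moments: R × 2.75 = 586.1, giving R = 213 N.

R_B ≈ 213 N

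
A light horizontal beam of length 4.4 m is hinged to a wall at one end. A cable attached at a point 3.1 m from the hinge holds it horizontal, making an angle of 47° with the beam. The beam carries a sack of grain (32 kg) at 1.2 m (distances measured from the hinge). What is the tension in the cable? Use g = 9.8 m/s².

Take moments about the hinge.
Sack of grain: 32 × 9.8 = 313.6 N down at 1.2 m → arm 1.2 m, τ = 313.6 × 1.2 = 376.3 N·m clockwise.
Total clockwise load moment = 376.3 N·m.
The cable tension T acts at 3.1 m; only its component perpendicular to the beam, T sinθ, produces torque. sin 47° = 0.7314.
For rotational equilibrium, T × 3.1 × 0.7314 = 376.3, so T = 376.3 / 2.267 = 166 N.

T ≈ 166 N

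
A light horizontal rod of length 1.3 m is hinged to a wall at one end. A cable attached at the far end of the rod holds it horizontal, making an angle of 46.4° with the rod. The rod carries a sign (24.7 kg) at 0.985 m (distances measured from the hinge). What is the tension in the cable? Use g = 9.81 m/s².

T ≈ 254 N

Choose the hinge as the axis so the unknown hinge reaction has zero arm there.
Sign: 24.7 × 9.81 = 242.3 N down at 0.985 m → arm 0.985 m, τ = 242.3 × 0.985 = 238.7 N·m clockwise.
Total clockwise load moment = 238.7 N·m.
The cable tension T acts at 1.3 m; only its component perpendicular to the rod, T sinθ, produces torque. sin 46.4° = 0.7242.
Balancing moments: T × 1.3 × 0.7242 = 238.7, giving T = 238.7 / 0.9415 = 254 N.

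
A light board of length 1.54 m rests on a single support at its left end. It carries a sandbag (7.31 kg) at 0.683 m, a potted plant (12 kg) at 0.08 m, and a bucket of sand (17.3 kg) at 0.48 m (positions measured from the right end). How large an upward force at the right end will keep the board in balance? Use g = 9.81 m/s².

F ≈ 268 N

Taking torques about the left end:
Sandbag: 7.31 × 9.81 = 71.71 N down at 0.683 m → arm 0.857 m, τ = 71.71 × 0.857 = 61.46 N·m clockwise.
Potted plant: 12 × 9.81 = 117.7 N down at 0.08 m → arm 1.46 m, τ = 117.7 × 1.46 = 171.8 N·m clockwise.
Bucket of sand: 17.3 × 9.81 = 169.7 N down at 0.48 m → arm 1.06 m, τ = 169.7 × 1.06 = 179.9 N·m clockwise.
Net moment of the loads = 413.2 N·m clockwise.
The upward force F acts at the right end, arm 1.54 m, giving F × 1.54 counterclockwise.
Balancing moments: F × 1.54 = 413.2, giving F = 413.2 / 1.54 = 268 N.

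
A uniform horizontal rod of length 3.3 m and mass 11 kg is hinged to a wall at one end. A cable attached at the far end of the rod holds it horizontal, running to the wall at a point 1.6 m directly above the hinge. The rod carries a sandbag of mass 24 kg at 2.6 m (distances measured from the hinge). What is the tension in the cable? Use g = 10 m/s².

T ≈ 559 N

Taking torques about the hinge:
Beam weight: 11 × 10 = 110 N down at 1.65 m → arm 1.65 m, τ = 110 × 1.65 = 181.5 N·m clockwise.
Sandbag: 24 × 10 = 240 N down at 2.6 m → arm 2.6 m, τ = 240 × 2.6 = 624 N·m clockwise.
Total clockwise load moment = 805.5 N·m.
The cable tension T acts at 3.3 m; only its component perpendicular to the rod, T sinθ, produces torque. sinθ = h/√(h²+d²) = 1.6/√(1.6²+3.3²) = 0.4363.
Balancing moments: T × 3.3 × 0.4363 = 805.5, giving T = 805.5 / 1.44 = 559 N.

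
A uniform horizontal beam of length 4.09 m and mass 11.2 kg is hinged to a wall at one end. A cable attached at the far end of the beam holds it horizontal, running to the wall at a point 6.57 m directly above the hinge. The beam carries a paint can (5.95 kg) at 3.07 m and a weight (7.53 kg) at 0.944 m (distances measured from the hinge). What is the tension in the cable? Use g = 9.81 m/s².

T ≈ 136 N

About the hinge:
Beam weight: 11.2 × 9.81 = 109.9 N down at 2.045 m → arm 2.045 m, τ = 109.9 × 2.045 = 224.7 N·m clockwise.
Paint can: 5.95 × 9.81 = 58.37 N down at 3.07 m → arm 3.07 m, τ = 58.37 × 3.07 = 179.2 N·m clockwise.
Weight: 7.53 × 9.81 = 73.87 N down at 0.944 m → arm 0.944 m, τ = 73.87 × 0.944 = 69.73 N·m clockwise.
Total clockwise load moment = 473.6 N·m.
The cable tension T acts at 4.09 m; only its component perpendicular to the beam, T sinθ, produces torque. sinθ = h/√(h²+d²) = 6.57/√(6.57²+4.09²) = 0.8489.
For rotational equilibrium, T × 4.09 × 0.8489 = 473.6, so T = 473.6 / 3.472 = 136 N.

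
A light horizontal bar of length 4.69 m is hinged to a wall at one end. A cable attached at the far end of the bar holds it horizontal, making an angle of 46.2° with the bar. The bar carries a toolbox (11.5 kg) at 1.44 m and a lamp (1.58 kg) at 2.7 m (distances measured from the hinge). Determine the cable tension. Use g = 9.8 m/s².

T ≈ 60.3 N

Taking torques about the hinge:
Toolbox: 11.5 × 9.8 = 112.7 N down at 1.44 m → arm 1.44 m, τ = 112.7 × 1.44 = 162.3 N·m clockwise.
Lamp: 1.58 × 9.8 = 15.48 N down at 2.7 m → arm 2.7 m, τ = 15.48 × 2.7 = 41.8 N·m clockwise.
Total clockwise load moment = 204.1 N·m.
The cable tension T acts at 4.69 m; only its component perpendicular to the bar, T sinθ, produces torque. sin 46.2° = 0.7218.
Balancing moments: T × 4.69 × 0.7218 = 204.1, giving T = 204.1 / 3.385 = 60.3 N.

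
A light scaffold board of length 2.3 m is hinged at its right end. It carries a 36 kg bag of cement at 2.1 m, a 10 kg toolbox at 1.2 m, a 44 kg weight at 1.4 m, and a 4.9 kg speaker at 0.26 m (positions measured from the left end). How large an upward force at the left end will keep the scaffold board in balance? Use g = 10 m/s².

Choose the right end as the axis so the unknown pivot reaction has zero arm there.
Bag of cement: 36 × 10 = 360 N down at 2.1 m → arm 0.2 m, τ = 360 × 0.2 = 72 N·m counterclockwise.
Toolbox: 10 × 10 = 100 N down at 1.2 m → arm 1.1 m, τ = 100 × 1.1 = 110 N·m counterclockwise.
Weight: 44 × 10 = 440 N down at 1.4 m → arm 0.9 m, τ = 440 × 0.9 = 396 N·m counterclockwise.
Speaker: 4.9 × 10 = 49 N down at 0.26 m → arm 2.04 m, τ = 49 × 2.04 = 99.96 N·m counterclockwise.
Net moment of the loads = 678 N·m counterclockwise.
The upward force F acts at the left end, arm 2.3 m, giving F × 2.3 clockwise.
Στ = 0 ⇒ F × 2.3 = 678 ⇒ F = 678 / 2.3 = 295 N.

F ≈ 295 N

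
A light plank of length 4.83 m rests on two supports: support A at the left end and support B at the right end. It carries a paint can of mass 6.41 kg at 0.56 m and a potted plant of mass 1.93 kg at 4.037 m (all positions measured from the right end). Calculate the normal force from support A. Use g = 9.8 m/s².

Choose support B as the axis so its reaction then has zero moment arm.
Paint can: 6.41 × 9.8 = 62.82 N down at 0.56 m → arm 0.56 m, τ = 62.82 × 0.56 = 35.18 N·m counterclockwise.
Potted plant: 1.93 × 9.8 = 18.91 N down at 4.037 m → arm 4.037 m, τ = 18.91 × 4.037 = 76.34 N·m counterclockwise.
Net load moment about support B = 111.5 N·m counterclockwise.
Reaction R at support A is upward at 4.83 m, arm 4.83 m → moment R × 4.83 clockwise.
Setting net torque to zero: R × 4.83 = 111.5 → R = 23.1 N.

R_A ≈ 23.1 N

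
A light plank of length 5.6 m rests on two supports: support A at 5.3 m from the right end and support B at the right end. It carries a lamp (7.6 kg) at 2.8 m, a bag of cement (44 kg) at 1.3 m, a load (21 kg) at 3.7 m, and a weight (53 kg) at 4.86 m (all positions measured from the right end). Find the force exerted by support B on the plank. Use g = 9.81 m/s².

Taking torques about support A:
Lamp: 7.6 × 9.81 = 74.56 N down at 2.8 m → arm 2.5 m, τ = 74.56 × 2.5 = 186.4 N·m clockwise.
Bag of cement: 44 × 9.81 = 431.6 N down at 1.3 m → arm 4 m, τ = 431.6 × 4 = 1726 N·m clockwise.
Load: 21 × 9.81 = 206 N down at 3.7 m → arm 1.6 m, τ = 206 × 1.6 = 329.6 N·m clockwise.
Weight: 53 × 9.81 = 519.9 N down at 4.86 m → arm 0.44 m, τ = 519.9 × 0.44 = 228.8 N·m clockwise.
Net load moment about support A = 2471 N·m clockwise.
Reaction R at support B is upward at 0 m, arm 5.3 m → moment R × 5.3 counterclockwise.
Setting net torque to zero: R × 5.3 = 2471 → R = 466 N.

R_B ≈ 466 N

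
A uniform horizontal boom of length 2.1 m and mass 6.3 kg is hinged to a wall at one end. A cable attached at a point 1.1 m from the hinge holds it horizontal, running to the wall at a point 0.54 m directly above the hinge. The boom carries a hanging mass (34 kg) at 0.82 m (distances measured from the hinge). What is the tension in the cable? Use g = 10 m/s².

Sum moments about the hinge (the unknown hinge reaction has zero arm there).
Beam weight: 6.3 × 10 = 63 N down at 1.05 m → arm 1.05 m, τ = 63 × 1.05 = 66.15 N·m clockwise.
Hanging mass: 34 × 10 = 340 N down at 0.82 m → arm 0.82 m, τ = 340 × 0.82 = 278.8 N·m clockwise.
Total clockwise load moment = 345 N·m.
The cable tension T acts at 1.1 m; only its component perpendicular to the boom, T sinθ, produces torque. sinθ = h/√(h²+d²) = 0.54/√(0.54²+1.1²) = 0.4407.
Setting net torque to zero: T × 1.1 × 0.4407 = 345 → T = 345 / 0.4848 = 712 N.

T ≈ 712 N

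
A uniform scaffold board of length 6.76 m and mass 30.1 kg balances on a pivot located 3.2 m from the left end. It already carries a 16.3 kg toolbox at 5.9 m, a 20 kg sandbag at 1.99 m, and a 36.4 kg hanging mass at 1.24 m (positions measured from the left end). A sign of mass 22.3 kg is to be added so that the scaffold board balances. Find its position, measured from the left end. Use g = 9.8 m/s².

Taking torques about the pivot (at 3.2 m from the left end):
Beam weight: 30.1 × 9.8 = 295 N down at 3.38 m → arm 0.18 m, τ = 295 × 0.18 = 53.1 N·m clockwise.
Toolbox: 16.3 × 9.8 = 159.7 N down at 5.9 m → arm 2.7 m, τ = 159.7 × 2.7 = 431.2 N·m clockwise.
Sandbag: 20 × 9.8 = 196 N down at 1.99 m → arm 1.21 m, τ = 196 × 1.21 = 237.2 N·m counterclockwise.
Hanging mass: 36.4 × 9.8 = 356.7 N down at 1.24 m → arm 1.96 m, τ = 356.7 × 1.96 = 699.1 N·m counterclockwise.
Net moment of existing loads = 452 N·m counterclockwise.
The sign weighs 22.3 × 9.8 = 218.5 N and must supply an equal clockwise moment, so its lever arm about the pivot is 452 / 218.5 = 2.07 m.
That puts it at 3.2 + 2.07 = 5.27 m from the left end.

x ≈ 5.27 m from the left end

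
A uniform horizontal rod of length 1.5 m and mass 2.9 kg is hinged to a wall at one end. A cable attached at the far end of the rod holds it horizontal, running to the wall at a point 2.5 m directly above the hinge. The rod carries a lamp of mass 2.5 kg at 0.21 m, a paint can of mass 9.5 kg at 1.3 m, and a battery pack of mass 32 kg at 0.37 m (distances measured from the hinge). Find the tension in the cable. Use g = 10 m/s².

About the hinge:
Beam weight: 2.9 × 10 = 29 N down at 0.75 m → arm 0.75 m, τ = 29 × 0.75 = 21.75 N·m clockwise.
Lamp: 2.5 × 10 = 25 N down at 0.21 m → arm 0.21 m, τ = 25 × 0.21 = 5.25 N·m clockwise.
Paint can: 9.5 × 10 = 95 N down at 1.3 m → arm 1.3 m, τ = 95 × 1.3 = 123.5 N·m clockwise.
Battery pack: 32 × 10 = 320 N down at 0.37 m → arm 0.37 m, τ = 320 × 0.37 = 118.4 N·m clockwise.
Total clockwise load moment = 268.9 N·m.
The cable tension T acts at 1.5 m; only its component perpendicular to the rod, T sinθ, produces torque. sinθ = h/√(h²+d²) = 2.5/√(2.5²+1.5²) = 0.8575.
For rotational equilibrium, T × 1.5 × 0.8575 = 268.9, so T = 268.9 / 1.286 = 209 N.

T ≈ 209 N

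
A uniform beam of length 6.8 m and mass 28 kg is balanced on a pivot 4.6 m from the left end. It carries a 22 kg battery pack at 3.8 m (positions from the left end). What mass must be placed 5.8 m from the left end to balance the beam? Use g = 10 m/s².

About the pivot (at 4.6 m from the left end):
Beam weight: 28 × 10 = 280 N down at 3.4 m → arm 1.2 m, τ = 280 × 1.2 = 336 N·m counterclockwise.
Battery pack: 22 × 10 = 220 N down at 3.8 m → arm 0.8 m, τ = 220 × 0.8 = 176 N·m counterclockwise.
Net moment of known loads = 512 N·m counterclockwise.
An unknown mass m at 5.8 m has arm 1.2 m; its moment is m·g·1.2 clockwise.
Setting net torque to zero: m × 10 × 1.2 = 512 → m = 512 / (10 × 1.2) = 42.7 kg.

m ≈ 42.7 kg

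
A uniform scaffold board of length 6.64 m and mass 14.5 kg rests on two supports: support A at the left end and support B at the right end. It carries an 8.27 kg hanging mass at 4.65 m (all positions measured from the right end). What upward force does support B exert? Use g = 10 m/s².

Taking torques about support A:
Beam weight: 14.5 × 10 = 145 N down at 3.32 m → arm 3.32 m, τ = 145 × 3.32 = 481.4 N·m clockwise.
Hanging mass: 8.27 × 10 = 82.7 N down at 4.65 m → arm 1.99 m, τ = 82.7 × 1.99 = 164.6 N·m clockwise.
Net load moment about support A = 646 N·m clockwise.
Reaction R at support B is upward at 0 m, arm 6.64 m → moment R × 6.64 counterclockwise.
Balancing moments: R × 6.64 = 646, giving R = 97.3 N.

R_B ≈ 97.3 N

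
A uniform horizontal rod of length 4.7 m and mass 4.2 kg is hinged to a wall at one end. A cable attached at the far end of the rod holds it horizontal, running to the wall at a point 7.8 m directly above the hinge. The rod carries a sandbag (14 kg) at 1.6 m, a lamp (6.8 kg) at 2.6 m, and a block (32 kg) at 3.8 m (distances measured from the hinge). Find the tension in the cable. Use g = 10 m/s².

T ≈ 426 N

Taking torques about the hinge:
Beam weight: 4.2 × 10 = 42 N down at 2.35 m → arm 2.35 m, τ = 42 × 2.35 = 98.7 N·m clockwise.
Sandbag: 14 × 10 = 140 N down at 1.6 m → arm 1.6 m, τ = 140 × 1.6 = 224 N·m clockwise.
Lamp: 6.8 × 10 = 68 N down at 2.6 m → arm 2.6 m, τ = 68 × 2.6 = 176.8 N·m clockwise.
Block: 32 × 10 = 320 N down at 3.8 m → arm 3.8 m, τ = 320 × 3.8 = 1216 N·m clockwise.
Total clockwise load moment = 1716 N·m.
The cable tension T acts at 4.7 m; only its component perpendicular to the rod, T sinθ, produces torque. sinθ = h/√(h²+d²) = 7.8/√(7.8²+4.7²) = 0.8565.
Balancing moments: T × 4.7 × 0.8565 = 1716, giving T = 1716 / 4.026 = 426 N.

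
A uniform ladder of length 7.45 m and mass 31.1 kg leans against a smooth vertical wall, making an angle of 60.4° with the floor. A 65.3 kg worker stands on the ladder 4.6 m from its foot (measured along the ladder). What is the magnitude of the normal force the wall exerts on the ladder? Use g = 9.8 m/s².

About the foot of the ladder:
Ladder weight 31.1×9.8 = 304.8 N acts at 3.725 m along the ladder; its horizontal arm is 3.725·cos60.4° = 1.84 m → τ = 560.8 N·m clockwise.
Worker: 65.3×9.8 = 639.9 N at 4.6 m → arm 2.272 m → τ = 1454 N·m clockwise.
Wall normal N acts horizontally at the top; its moment arm is the height L sinθ = 7.45·sin60.4° = 6.478 m, counterclockwise.
For rotational equilibrium, N × 6.478 = 2015, so N = 311 N.

N_wall ≈ 311 N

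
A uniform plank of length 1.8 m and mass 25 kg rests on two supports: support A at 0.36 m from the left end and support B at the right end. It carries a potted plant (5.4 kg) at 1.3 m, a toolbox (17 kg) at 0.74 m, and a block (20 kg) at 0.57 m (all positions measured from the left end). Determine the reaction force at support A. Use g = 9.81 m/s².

Taking torques about support B:
Beam weight: 25 × 9.81 = 245.2 N down at 0.9 m → arm 0.9 m, τ = 245.2 × 0.9 = 220.7 N·m counterclockwise.
Potted plant: 5.4 × 9.81 = 52.97 N down at 1.3 m → arm 0.5 m, τ = 52.97 × 0.5 = 26.48 N·m counterclockwise.
Toolbox: 17 × 9.81 = 166.8 N down at 0.74 m → arm 1.06 m, τ = 166.8 × 1.06 = 176.8 N·m counterclockwise.
Block: 20 × 9.81 = 196.2 N down at 0.57 m → arm 1.23 m, τ = 196.2 × 1.23 = 241.3 N·m counterclockwise.
Net load moment about support B = 665.3 N·m counterclockwise.
Reaction R at support A is upward at 0.36 m, arm 1.44 m → moment R × 1.44 clockwise.
Balancing moments: R × 1.44 = 665.3, giving R = 462 N.

R_A ≈ 462 N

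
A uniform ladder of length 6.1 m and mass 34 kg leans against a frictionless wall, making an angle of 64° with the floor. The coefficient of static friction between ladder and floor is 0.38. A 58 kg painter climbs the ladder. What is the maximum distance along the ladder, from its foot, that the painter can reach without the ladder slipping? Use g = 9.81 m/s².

d ≈ 5.75 m

Sum moments about the foot of the ladder (the floor normal and friction both act there and drop out).
Ladder weight 34×9.81 = 333.5 N acts at 3.05 m along the ladder; its horizontal arm is 3.05·cos64° = 1.337 m → τ = 445.9 N·m clockwise.
Painter weight 58×9.81 = 569 N at distance d → arm d·cos64° → τ = 569·d·0.4384 clockwise.
Wall normal N at the top has arm L sinθ = 5.483 m counterclockwise, so Στ = 0 gives N·5.483 = 445.9 + 249.4·d.
ΣFy = 0 ⇒ N_floor = 902.5 N, so the maximum friction is μ_s·N_floor = 0.38×902.5 = 342.9 N. ΣFx = 0 ⇒ N_wall = f, so at the slipping point N = 342.9 N.
Substituting: 342.9×5.483 = 445.9 + 249.4·d ⇒ d = (1880 − 445.9) / 249.4 = 5.75 m.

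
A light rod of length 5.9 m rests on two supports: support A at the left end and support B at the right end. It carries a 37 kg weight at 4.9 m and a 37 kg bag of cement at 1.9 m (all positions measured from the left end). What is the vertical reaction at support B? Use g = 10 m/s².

R_B ≈ 426 N

Sum moments about support A (its reaction then has zero moment arm).
Weight: 37 × 10 = 370 N down at 4.9 m → arm 4.9 m, τ = 370 × 4.9 = 1813 N·m clockwise.
Bag of cement: 37 × 10 = 370 N down at 1.9 m → arm 1.9 m, τ = 370 × 1.9 = 703 N·m clockwise.
Net load moment about support A = 2516 N·m clockwise.
Reaction R at support B is upward at 5.9 m, arm 5.9 m → moment R × 5.9 counterclockwise.
For rotational equilibrium, R × 5.9 = 2516, so R = 426 N.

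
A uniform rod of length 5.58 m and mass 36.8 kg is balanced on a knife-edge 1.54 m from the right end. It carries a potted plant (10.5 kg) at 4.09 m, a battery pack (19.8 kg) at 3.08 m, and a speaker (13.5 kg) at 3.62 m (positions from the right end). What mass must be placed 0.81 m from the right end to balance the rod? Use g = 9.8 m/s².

Taking torques about the knife-edge (at 1.54 m from the right end):
Beam weight: 36.8 × 9.8 = 360.6 N down at 2.79 m → arm 1.25 m, τ = 360.6 × 1.25 = 450.8 N·m counterclockwise.
Potted plant: 10.5 × 9.8 = 102.9 N down at 4.09 m → arm 2.55 m, τ = 102.9 × 2.55 = 262.4 N·m counterclockwise.
Battery pack: 19.8 × 9.8 = 194 N down at 3.08 m → arm 1.54 m, τ = 194 × 1.54 = 298.8 N·m counterclockwise.
Speaker: 13.5 × 9.8 = 132.3 N down at 3.62 m → arm 2.08 m, τ = 132.3 × 2.08 = 275.2 N·m counterclockwise.
Net moment of known loads = 1287 N·m counterclockwise.
An unknown mass m at 0.81 m has arm 0.73 m; its moment is m·g·0.73 clockwise.
Balancing moments: m × 9.8 × 0.73 = 1287, giving m = 1287 / (9.8 × 0.73) = 180 kg.

m ≈ 180 kg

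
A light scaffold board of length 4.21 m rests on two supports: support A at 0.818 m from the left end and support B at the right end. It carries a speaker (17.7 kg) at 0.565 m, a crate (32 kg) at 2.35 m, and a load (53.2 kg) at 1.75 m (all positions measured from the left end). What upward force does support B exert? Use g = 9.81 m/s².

R_B ≈ 272 N

Sum moments about support A (its reaction then has zero moment arm).
Speaker: 17.7 × 9.81 = 173.6 N down at 0.565 m → arm 0.253 m, τ = 173.6 × 0.253 = 43.92 N·m counterclockwise.
Crate: 32 × 9.81 = 313.9 N down at 2.35 m → arm 1.532 m, τ = 313.9 × 1.532 = 480.9 N·m clockwise.
Load: 53.2 × 9.81 = 521.9 N down at 1.75 m → arm 0.932 m, τ = 521.9 × 0.932 = 486.4 N·m clockwise.
Net load moment about support A = 923.4 N·m clockwise.
Reaction R at support B is upward at 4.21 m, arm 3.392 m → moment R × 3.392 counterclockwise.
Balancing moments: R × 3.392 = 923.4, giving R = 272 N.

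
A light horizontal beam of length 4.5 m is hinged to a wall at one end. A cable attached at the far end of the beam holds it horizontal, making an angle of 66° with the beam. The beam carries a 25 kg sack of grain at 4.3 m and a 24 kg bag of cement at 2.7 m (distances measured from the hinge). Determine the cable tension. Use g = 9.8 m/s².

T ≈ 411 N

Take moments about the hinge.
Sack of grain: 25 × 9.8 = 245 N down at 4.3 m → arm 4.3 m, τ = 245 × 4.3 = 1054 N·m clockwise.
Bag of cement: 24 × 9.8 = 235.2 N down at 2.7 m → arm 2.7 m, τ = 235.2 × 2.7 = 635 N·m clockwise.
Total clockwise load moment = 1689 N·m.
The cable tension T acts at 4.5 m; only its component perpendicular to the beam, T sinθ, produces torque. sin 66° = 0.9135.
Balancing moments: T × 4.5 × 0.9135 = 1689, giving T = 1689 / 4.111 = 411 N.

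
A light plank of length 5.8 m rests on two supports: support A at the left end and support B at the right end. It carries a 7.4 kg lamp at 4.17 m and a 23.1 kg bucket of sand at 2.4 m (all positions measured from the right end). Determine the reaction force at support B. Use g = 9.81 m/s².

Sum moments about support A (its reaction then has zero moment arm).
Lamp: 7.4 × 9.81 = 72.59 N down at 4.17 m → arm 1.63 m, τ = 72.59 × 1.63 = 118.3 N·m clockwise.
Bucket of sand: 23.1 × 9.81 = 226.6 N down at 2.4 m → arm 3.4 m, τ = 226.6 × 3.4 = 770.4 N·m clockwise.
Net load moment about support A = 888.7 N·m clockwise.
Reaction R at support B is upward at 0 m, arm 5.8 m → moment R × 5.8 counterclockwise.
Balancing moments: R × 5.8 = 888.7, giving R = 153 N.

R_B ≈ 153 N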